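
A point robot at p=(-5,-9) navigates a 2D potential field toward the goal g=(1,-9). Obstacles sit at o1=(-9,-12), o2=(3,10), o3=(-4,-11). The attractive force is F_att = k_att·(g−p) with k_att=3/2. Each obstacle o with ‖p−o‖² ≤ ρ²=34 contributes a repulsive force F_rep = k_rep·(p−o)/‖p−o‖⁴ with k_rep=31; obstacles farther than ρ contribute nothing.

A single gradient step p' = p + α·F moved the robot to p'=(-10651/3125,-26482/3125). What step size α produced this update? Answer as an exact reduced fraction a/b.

F_att = 3/2·(g−p) = 3/2·(6,0) = (9.0000,0.0000)
o1: d²=25 ≤ ρ²=34; F_rep = 31·(4,3)/25² = (0.1984,0.1488)
o2: d²=425 > ρ²=34 → inactive
o3: d²=5 ≤ ρ²=34; F_rep = 31·(-1,2)/5² = (-1.2400,2.4800)
F = F_att + ΣF_rep = (7.9584,2.6288)
Δp = p'−p = (1.5917,0.5258); α = Δx/Fx = (4974/3125) / (4974/625) = 1/5
check: Δy/Fy = (1643/3125) / (1643/625) = 1/5 ✓

α = 1/5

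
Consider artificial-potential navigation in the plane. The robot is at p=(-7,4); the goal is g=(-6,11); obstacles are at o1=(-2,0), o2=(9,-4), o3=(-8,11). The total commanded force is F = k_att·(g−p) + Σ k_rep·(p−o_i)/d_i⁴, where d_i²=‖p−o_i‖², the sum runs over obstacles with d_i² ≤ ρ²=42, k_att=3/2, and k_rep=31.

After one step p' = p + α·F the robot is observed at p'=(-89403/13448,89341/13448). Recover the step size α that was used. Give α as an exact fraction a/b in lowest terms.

F_att = 3/2·(g−p) = 3/2·(1,7) = (1.5000,10.5000)
o1: d²=41 ≤ ρ²=42; F_rep = 31·(-5,4)/41² = (-0.0922,0.0738)
o2: d²=320 > ρ²=42 → inactive
o3: d²=50 > ρ²=42 → inactive
F = F_att + ΣF_rep = (1.4078,10.5738)
Δp = p'−p = (0.3519,2.6434); α = Δx/Fx = (4733/13448) / (4733/3362) = 1/4
check: Δy/Fy = (35549/13448) / (35549/3362) = 1/4 ✓

α = 1/4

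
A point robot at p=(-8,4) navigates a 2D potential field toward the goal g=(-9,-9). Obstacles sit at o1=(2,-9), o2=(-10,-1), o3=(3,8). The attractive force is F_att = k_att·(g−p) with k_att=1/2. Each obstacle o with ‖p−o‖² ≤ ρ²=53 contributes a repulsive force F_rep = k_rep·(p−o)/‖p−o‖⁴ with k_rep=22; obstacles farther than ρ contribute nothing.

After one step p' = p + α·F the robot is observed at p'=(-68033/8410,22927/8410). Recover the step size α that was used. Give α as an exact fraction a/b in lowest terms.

α = 1/5

F_att = 1/2·(g−p) = 1/2·(-1,-13) = (-0.5000,-6.5000)
o1: d²=269 > ρ²=53 → inactive
o2: d²=29 ≤ ρ²=53; F_rep = 22·(2,5)/29² = (0.0523,0.1308)
o3: d²=137 > ρ²=53 → inactive
F = F_att + ΣF_rep = (-0.4477,-6.3692)
Δp = p'−p = (-0.0895,-1.2738); α = Δx/Fx = (-753/8410) / (-753/1682) = 1/5
check: Δy/Fy = (-10713/8410) / (-10713/1682) = 1/5 ✓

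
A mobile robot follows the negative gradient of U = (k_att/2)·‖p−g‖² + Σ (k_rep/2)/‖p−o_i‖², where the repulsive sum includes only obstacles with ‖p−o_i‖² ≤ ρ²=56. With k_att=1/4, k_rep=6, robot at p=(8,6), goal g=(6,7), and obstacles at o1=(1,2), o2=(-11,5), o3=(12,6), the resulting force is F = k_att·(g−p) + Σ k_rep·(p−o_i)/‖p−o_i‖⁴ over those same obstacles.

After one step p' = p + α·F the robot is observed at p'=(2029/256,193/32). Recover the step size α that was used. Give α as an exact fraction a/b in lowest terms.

α = 1/8

F_att = 1/4·(g−p) = 1/4·(-2,1) = (-0.5000,0.2500)
o1: d²=65 > ρ²=56 → inactive
o2: d²=362 > ρ²=56 → inactive
o3: d²=16 ≤ ρ²=56; F_rep = 6·(-4,0)/16² = (-0.0938,0.0000)
F = F_att + ΣF_rep = (-0.5938,0.2500)
Δp = p'−p = (-0.0742,0.0312); α = Δx/Fx = (-19/256) / (-19/32) = 1/8
check: Δy/Fy = (1/32) / (1/4) = 1/8 ✓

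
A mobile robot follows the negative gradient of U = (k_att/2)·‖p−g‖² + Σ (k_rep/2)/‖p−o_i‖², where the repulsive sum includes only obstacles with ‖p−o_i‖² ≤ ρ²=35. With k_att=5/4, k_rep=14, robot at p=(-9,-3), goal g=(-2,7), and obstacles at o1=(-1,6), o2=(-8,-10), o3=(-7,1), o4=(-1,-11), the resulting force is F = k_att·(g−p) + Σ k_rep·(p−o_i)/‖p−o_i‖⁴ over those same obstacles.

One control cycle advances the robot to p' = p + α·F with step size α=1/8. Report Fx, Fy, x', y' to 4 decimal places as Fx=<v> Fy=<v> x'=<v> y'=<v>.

Fx=8.6800 Fy=12.3600 x'=-7.9150 y'=-1.4550

F_att = 5/4·(g−p) = 5/4·(7,10) = (8.7500,12.5000)
o1: d²=145 > ρ²=35 → inactive
o2: d²=50 > ρ²=35 → inactive
o3: d²=20 ≤ ρ²=35; F_rep = 14·(-2,-4)/20² = (-0.0700,-0.1400)
o4: d²=128 > ρ²=35 → inactive
F = F_att + ΣF_rep = (8.6800,12.3600)
p' = p + 1/8·F = (-7.9150,-1.4550)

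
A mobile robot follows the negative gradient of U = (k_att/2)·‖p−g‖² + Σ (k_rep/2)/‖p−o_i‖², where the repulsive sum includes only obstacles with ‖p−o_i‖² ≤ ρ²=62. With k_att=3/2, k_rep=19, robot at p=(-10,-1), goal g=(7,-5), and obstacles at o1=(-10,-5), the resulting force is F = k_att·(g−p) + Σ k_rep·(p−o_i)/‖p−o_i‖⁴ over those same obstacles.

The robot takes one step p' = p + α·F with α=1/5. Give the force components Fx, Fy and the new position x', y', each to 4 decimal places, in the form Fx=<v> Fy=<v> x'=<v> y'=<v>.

Fx=25.5000 Fy=-5.7031 x'=-4.9000 y'=-2.1406

F_att = 3/2·(g−p) = 3/2·(17,-4) = (25.5000,-6.0000)
o1: d²=16 ≤ ρ²=62; F_rep = 19·(0,4)/16² = (0.0000,0.2969)
F = F_att + ΣF_rep = (25.5000,-5.7031)
p' = p + 1/5·F = (-4.9000,-2.1406)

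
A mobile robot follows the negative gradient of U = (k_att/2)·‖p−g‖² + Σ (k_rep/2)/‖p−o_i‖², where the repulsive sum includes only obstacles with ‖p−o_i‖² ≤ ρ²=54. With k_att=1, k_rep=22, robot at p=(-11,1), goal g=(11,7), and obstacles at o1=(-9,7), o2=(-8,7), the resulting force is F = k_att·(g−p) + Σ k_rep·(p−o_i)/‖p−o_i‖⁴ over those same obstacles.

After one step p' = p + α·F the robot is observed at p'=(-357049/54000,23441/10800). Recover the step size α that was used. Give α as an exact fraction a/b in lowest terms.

F_att = 1·(g−p) = 1·(22,6) = (22.0000,6.0000)
o1: d²=40 ≤ ρ²=54; F_rep = 22·(-2,-6)/40² = (-0.0275,-0.0825)
o2: d²=45 ≤ ρ²=54; F_rep = 22·(-3,-6)/45² = (-0.0326,-0.0652)
F = F_att + ΣF_rep = (21.9399,5.8523)
Δp = p'−p = (4.3880,1.1705); α = Δx/Fx = (236951/54000) / (236951/10800) = 1/5
check: Δy/Fy = (12641/10800) / (12641/2160) = 1/5 ✓

α = 1/5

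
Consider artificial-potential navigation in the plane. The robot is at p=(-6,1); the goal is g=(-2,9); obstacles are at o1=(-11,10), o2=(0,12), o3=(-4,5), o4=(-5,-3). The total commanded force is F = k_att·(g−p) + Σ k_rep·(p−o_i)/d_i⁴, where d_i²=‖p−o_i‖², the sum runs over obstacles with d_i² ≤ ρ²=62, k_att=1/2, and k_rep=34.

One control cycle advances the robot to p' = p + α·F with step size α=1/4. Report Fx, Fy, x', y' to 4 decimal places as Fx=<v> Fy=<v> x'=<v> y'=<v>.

Fx=1.7124 Fy=4.1306 x'=-5.5719 y'=2.0326

F_att = 1/2·(g−p) = 1/2·(4,8) = (2.0000,4.0000)
o1: d²=106 > ρ²=62 → inactive
o2: d²=157 > ρ²=62 → inactive
o3: d²=20 ≤ ρ²=62; F_rep = 34·(-2,-4)/20² = (-0.1700,-0.3400)
o4: d²=17 ≤ ρ²=62; F_rep = 34·(-1,4)/17² = (-0.1176,0.4706)
F = F_att + ΣF_rep = (1.7124,4.1306)
p' = p + 1/4·F = (-5.5719,2.0326)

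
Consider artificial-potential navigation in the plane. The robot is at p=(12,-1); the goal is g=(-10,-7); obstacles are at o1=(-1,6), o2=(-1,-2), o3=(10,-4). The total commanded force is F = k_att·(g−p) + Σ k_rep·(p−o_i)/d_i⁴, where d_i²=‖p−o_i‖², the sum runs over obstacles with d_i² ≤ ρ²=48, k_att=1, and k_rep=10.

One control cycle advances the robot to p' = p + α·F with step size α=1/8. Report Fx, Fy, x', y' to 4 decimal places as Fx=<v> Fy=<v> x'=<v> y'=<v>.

F_att = 1·(g−p) = 1·(-22,-6) = (-22.0000,-6.0000)
o1: d²=218 > ρ²=48 → inactive
o2: d²=170 > ρ²=48 → inactive
o3: d²=13 ≤ ρ²=48; F_rep = 10·(2,3)/13² = (0.1183,0.1775)
F = F_att + ΣF_rep = (-21.8817,-5.8225)
p' = p + 1/8·F = (9.2648,-1.7278)

Fx=-21.8817 Fy=-5.8225 x'=9.2648 y'=-1.7278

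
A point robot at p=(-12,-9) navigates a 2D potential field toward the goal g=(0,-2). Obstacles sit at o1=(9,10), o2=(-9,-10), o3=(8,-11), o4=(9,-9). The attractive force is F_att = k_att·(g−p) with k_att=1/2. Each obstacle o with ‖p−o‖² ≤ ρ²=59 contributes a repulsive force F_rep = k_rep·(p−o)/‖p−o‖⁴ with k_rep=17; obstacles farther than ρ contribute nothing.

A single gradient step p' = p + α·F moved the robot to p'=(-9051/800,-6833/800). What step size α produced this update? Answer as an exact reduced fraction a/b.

F_att = 1/2·(g−p) = 1/2·(12,7) = (6.0000,3.5000)
o1: d²=802 > ρ²=59 → inactive
o2: d²=10 ≤ ρ²=59; F_rep = 17·(-3,1)/10² = (-0.5100,0.1700)
o3: d²=404 > ρ²=59 → inactive
o4: d²=441 > ρ²=59 → inactive
F = F_att + ΣF_rep = (5.4900,3.6700)
Δp = p'−p = (0.6863,0.4587); α = Δx/Fx = (549/800) / (549/100) = 1/8
check: Δy/Fy = (367/800) / (367/100) = 1/8 ✓

α = 1/8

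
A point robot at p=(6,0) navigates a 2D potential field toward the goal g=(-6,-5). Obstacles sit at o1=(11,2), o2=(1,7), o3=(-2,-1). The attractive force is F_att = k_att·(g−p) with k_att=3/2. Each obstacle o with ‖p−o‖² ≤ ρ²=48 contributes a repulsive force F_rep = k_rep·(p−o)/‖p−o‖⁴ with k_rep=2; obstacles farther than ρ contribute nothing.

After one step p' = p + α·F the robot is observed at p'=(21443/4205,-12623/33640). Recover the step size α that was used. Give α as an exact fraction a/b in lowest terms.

α = 1/20

F_att = 3/2·(g−p) = 3/2·(-12,-5) = (-18.0000,-7.5000)
o1: d²=29 ≤ ρ²=48; F_rep = 2·(-5,-2)/29² = (-0.0119,-0.0048)
o2: d²=74 > ρ²=48 → inactive
o3: d²=65 > ρ²=48 → inactive
F = F_att + ΣF_rep = (-18.0119,-7.5048)
Δp = p'−p = (-0.9006,-0.3752); α = Δx/Fx = (-3787/4205) / (-15148/841) = 1/20
check: Δy/Fy = (-12623/33640) / (-12623/1682) = 1/20 ✓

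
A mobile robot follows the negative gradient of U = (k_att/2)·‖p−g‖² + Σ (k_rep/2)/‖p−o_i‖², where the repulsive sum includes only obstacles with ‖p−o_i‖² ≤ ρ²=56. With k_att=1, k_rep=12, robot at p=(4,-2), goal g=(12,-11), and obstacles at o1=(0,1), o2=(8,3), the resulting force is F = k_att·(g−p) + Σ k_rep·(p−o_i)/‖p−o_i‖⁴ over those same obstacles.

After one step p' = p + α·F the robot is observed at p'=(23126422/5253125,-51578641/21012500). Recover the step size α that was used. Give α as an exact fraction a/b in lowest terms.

α = 1/20

F_att = 1·(g−p) = 1·(8,-9) = (8.0000,-9.0000)
o1: d²=25 ≤ ρ²=56; F_rep = 12·(4,-3)/25² = (0.0768,-0.0576)
o2: d²=41 ≤ ρ²=56; F_rep = 12·(-4,-5)/41² = (-0.0286,-0.0357)
F = F_att + ΣF_rep = (8.0482,-9.0933)
Δp = p'−p = (0.4024,-0.4547); α = Δx/Fx = (2113922/5253125) / (8455688/1050625) = 1/20
check: Δy/Fy = (-9553641/21012500) / (-9553641/1050625) = 1/20 ✓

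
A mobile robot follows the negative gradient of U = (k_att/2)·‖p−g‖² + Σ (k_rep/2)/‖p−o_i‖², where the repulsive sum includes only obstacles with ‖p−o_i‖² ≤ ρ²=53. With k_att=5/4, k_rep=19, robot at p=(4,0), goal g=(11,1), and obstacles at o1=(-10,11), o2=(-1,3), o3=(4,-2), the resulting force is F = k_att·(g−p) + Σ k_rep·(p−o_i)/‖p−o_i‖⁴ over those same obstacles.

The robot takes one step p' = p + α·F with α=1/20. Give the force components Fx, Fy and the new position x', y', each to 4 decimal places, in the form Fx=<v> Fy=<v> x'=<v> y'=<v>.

F_att = 5/4·(g−p) = 5/4·(7,1) = (8.7500,1.2500)
o1: d²=317 > ρ²=53 → inactive
o2: d²=34 ≤ ρ²=53; F_rep = 19·(5,-3)/34² = (0.0822,-0.0493)
o3: d²=4 ≤ ρ²=53; F_rep = 19·(0,2)/4² = (0.0000,2.3750)
F = F_att + ΣF_rep = (8.8322,3.5757)
p' = p + 1/20·F = (4.4416,0.1788)

Fx=8.8322 Fy=3.5757 x'=4.4416 y'=0.1788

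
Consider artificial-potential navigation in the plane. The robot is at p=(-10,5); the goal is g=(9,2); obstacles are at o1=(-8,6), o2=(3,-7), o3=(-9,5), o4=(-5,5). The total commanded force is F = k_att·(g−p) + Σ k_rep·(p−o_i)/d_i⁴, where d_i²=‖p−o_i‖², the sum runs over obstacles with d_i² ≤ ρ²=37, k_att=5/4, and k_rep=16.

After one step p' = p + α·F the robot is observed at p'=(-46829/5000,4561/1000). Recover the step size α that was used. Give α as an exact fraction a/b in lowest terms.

F_att = 5/4·(g−p) = 5/4·(19,-3) = (23.7500,-3.7500)
o1: d²=5 ≤ ρ²=37; F_rep = 16·(-2,-1)/5² = (-1.2800,-0.6400)
o2: d²=313 > ρ²=37 → inactive
o3: d²=1 ≤ ρ²=37; F_rep = 16·(-1,0)/1² = (-16.0000,0.0000)
o4: d²=25 ≤ ρ²=37; F_rep = 16·(-5,0)/25² = (-0.1280,0.0000)
F = F_att + ΣF_rep = (6.3420,-4.3900)
Δp = p'−p = (0.6342,-0.4390); α = Δx/Fx = (3171/5000) / (3171/500) = 1/10
check: Δy/Fy = (-439/1000) / (-439/100) = 1/10 ✓

α = 1/10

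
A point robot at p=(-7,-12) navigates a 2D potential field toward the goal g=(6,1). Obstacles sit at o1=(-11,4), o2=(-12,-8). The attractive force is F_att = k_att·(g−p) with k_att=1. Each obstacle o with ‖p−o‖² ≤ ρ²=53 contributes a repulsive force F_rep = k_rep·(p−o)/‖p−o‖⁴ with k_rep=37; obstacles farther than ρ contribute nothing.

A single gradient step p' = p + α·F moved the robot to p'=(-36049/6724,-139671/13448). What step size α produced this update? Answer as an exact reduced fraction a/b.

F_att = 1·(g−p) = 1·(13,13) = (13.0000,13.0000)
o1: d²=272 > ρ²=53 → inactive
o2: d²=41 ≤ ρ²=53; F_rep = 37·(5,-4)/41² = (0.1101,-0.0880)
F = F_att + ΣF_rep = (13.1101,12.9120)
Δp = p'−p = (1.6388,1.6140); α = Δx/Fx = (11019/6724) / (22038/1681) = 1/8
check: Δy/Fy = (21705/13448) / (21705/1681) = 1/8 ✓

α = 1/8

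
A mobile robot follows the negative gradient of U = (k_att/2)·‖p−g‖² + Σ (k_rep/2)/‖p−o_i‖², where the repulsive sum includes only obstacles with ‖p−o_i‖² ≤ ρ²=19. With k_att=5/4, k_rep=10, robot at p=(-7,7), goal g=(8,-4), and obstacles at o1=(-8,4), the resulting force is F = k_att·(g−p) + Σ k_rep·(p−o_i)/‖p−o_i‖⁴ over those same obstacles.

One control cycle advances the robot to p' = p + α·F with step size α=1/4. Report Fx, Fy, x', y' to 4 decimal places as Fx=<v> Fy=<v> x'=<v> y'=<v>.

F_att = 5/4·(g−p) = 5/4·(15,-11) = (18.7500,-13.7500)
o1: d²=10 ≤ ρ²=19; F_rep = 10·(1,3)/10² = (0.1000,0.3000)
F = F_att + ΣF_rep = (18.8500,-13.4500)
p' = p + 1/4·F = (-2.2875,3.6375)

Fx=18.8500 Fy=-13.4500 x'=-2.2875 y'=3.6375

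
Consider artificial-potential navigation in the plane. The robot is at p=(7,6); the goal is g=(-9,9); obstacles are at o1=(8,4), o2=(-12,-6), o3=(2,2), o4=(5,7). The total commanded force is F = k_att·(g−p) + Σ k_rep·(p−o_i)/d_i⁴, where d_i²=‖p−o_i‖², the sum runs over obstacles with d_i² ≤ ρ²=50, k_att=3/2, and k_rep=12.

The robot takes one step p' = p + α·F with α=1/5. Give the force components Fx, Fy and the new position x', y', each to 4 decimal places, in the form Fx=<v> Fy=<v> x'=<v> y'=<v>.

Fx=-23.4843 Fy=5.0086 x'=2.3031 y'=7.0017

F_att = 3/2·(g−p) = 3/2·(-16,3) = (-24.0000,4.5000)
o1: d²=5 ≤ ρ²=50; F_rep = 12·(-1,2)/5² = (-0.4800,0.9600)
o2: d²=505 > ρ²=50 → inactive
o3: d²=41 ≤ ρ²=50; F_rep = 12·(5,4)/41² = (0.0357,0.0286)
o4: d²=5 ≤ ρ²=50; F_rep = 12·(2,-1)/5² = (0.9600,-0.4800)
F = F_att + ΣF_rep = (-23.4843,5.0086)
p' = p + 1/5·F = (2.3031,7.0017)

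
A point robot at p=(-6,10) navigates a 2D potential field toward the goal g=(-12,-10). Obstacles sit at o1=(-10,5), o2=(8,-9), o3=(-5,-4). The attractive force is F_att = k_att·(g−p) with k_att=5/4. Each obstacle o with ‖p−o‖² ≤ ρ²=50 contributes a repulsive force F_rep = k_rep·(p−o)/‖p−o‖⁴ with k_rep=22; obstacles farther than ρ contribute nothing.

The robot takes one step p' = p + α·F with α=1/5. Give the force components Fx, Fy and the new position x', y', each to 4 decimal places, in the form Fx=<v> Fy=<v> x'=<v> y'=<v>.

Fx=-7.4477 Fy=-24.9346 x'=-7.4895 y'=5.0131

F_att = 5/4·(g−p) = 5/4·(-6,-20) = (-7.5000,-25.0000)
o1: d²=41 ≤ ρ²=50; F_rep = 22·(4,5)/41² = (0.0523,0.0654)
o2: d²=557 > ρ²=50 → inactive
o3: d²=197 > ρ²=50 → inactive
F = F_att + ΣF_rep = (-7.4477,-24.9346)
p' = p + 1/5·F = (-7.4895,5.0131)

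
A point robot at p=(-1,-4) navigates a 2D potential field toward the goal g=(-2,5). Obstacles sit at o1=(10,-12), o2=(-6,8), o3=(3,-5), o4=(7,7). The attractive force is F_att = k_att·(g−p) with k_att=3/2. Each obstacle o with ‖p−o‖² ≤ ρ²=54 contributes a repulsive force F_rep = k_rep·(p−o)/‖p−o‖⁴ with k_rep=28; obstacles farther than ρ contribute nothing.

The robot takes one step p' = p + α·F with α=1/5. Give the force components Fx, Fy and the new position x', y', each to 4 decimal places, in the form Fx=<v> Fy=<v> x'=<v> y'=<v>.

Fx=-1.8875 Fy=13.5969 x'=-1.3775 y'=-1.2806

F_att = 3/2·(g−p) = 3/2·(-1,9) = (-1.5000,13.5000)
o1: d²=185 > ρ²=54 → inactive
o2: d²=169 > ρ²=54 → inactive
o3: d²=17 ≤ ρ²=54; F_rep = 28·(-4,1)/17² = (-0.3875,0.0969)
o4: d²=185 > ρ²=54 → inactive
F = F_att + ΣF_rep = (-1.8875,13.5969)
p' = p + 1/5·F = (-1.3775,-1.2806)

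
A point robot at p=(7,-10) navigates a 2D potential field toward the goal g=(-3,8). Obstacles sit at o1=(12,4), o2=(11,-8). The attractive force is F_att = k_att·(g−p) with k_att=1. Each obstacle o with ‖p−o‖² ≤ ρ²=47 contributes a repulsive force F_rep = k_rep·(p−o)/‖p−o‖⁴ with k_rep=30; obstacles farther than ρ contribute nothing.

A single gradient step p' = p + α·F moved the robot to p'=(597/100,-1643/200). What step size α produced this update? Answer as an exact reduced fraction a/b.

α = 1/10

F_att = 1·(g−p) = 1·(-10,18) = (-10.0000,18.0000)
o1: d²=221 > ρ²=47 → inactive
o2: d²=20 ≤ ρ²=47; F_rep = 30·(-4,-2)/20² = (-0.3000,-0.1500)
F = F_att + ΣF_rep = (-10.3000,17.8500)
Δp = p'−p = (-1.0300,1.7850); α = Δx/Fx = (-103/100) / (-103/10) = 1/10
check: Δy/Fy = (357/200) / (357/20) = 1/10 ✓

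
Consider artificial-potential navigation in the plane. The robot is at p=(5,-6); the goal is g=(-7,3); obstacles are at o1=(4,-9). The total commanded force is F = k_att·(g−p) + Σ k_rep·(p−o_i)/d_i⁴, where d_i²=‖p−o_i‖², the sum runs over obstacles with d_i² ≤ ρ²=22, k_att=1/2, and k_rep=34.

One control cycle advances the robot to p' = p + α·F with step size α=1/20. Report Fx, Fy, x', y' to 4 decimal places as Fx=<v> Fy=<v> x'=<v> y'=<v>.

F_att = 1/2·(g−p) = 1/2·(-12,9) = (-6.0000,4.5000)
o1: d²=10 ≤ ρ²=22; F_rep = 34·(1,3)/10² = (0.3400,1.0200)
F = F_att + ΣF_rep = (-5.6600,5.5200)
p' = p + 1/20·F = (4.7170,-5.7240)

Fx=-5.6600 Fy=5.5200 x'=4.7170 y'=-5.7240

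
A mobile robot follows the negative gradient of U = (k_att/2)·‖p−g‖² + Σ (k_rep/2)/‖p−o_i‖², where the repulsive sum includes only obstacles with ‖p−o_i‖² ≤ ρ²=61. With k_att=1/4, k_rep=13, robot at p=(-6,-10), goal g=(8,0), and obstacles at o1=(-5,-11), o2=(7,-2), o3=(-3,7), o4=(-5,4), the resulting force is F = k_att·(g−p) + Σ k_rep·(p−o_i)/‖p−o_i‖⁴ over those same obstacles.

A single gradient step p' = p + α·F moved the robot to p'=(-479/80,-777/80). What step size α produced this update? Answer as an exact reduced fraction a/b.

F_att = 1/4·(g−p) = 1/4·(14,10) = (3.5000,2.5000)
o1: d²=2 ≤ ρ²=61; F_rep = 13·(-1,1)/2² = (-3.2500,3.2500)
o2: d²=233 > ρ²=61 → inactive
o3: d²=298 > ρ²=61 → inactive
o4: d²=197 > ρ²=61 → inactive
F = F_att + ΣF_rep = (0.2500,5.7500)
Δp = p'−p = (0.0125,0.2875); α = Δx/Fx = (1/80) / (1/4) = 1/20
check: Δy/Fy = (23/80) / (23/4) = 1/20 ✓

α = 1/20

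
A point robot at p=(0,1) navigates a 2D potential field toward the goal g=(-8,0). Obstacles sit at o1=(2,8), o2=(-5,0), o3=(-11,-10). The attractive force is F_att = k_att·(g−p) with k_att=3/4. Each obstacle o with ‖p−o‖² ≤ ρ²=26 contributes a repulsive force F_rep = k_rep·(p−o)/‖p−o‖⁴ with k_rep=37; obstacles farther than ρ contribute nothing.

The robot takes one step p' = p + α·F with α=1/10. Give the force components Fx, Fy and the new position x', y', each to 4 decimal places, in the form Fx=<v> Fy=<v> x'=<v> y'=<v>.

Fx=-5.7263 Fy=-0.6953 x'=-0.5726 y'=0.9305

F_att = 3/4·(g−p) = 3/4·(-8,-1) = (-6.0000,-0.7500)
o1: d²=53 > ρ²=26 → inactive
o2: d²=26 ≤ ρ²=26; F_rep = 37·(5,1)/26² = (0.2737,0.0547)
o3: d²=242 > ρ²=26 → inactive
F = F_att + ΣF_rep = (-5.7263,-0.6953)
p' = p + 1/10·F = (-0.5726,0.9305)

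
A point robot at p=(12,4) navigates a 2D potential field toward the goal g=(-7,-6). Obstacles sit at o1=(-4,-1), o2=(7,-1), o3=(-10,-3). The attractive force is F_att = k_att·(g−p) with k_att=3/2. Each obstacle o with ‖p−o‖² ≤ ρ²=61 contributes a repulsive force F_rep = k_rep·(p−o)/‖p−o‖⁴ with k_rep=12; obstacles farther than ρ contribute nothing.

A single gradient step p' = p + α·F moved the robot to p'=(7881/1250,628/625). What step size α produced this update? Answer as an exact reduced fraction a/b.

α = 1/5

F_att = 3/2·(g−p) = 3/2·(-19,-10) = (-28.5000,-15.0000)
o1: d²=281 > ρ²=61 → inactive
o2: d²=50 ≤ ρ²=61; F_rep = 12·(5,5)/50² = (0.0240,0.0240)
o3: d²=533 > ρ²=61 → inactive
F = F_att + ΣF_rep = (-28.4760,-14.9760)
Δp = p'−p = (-5.6952,-2.9952); α = Δx/Fx = (-7119/1250) / (-7119/250) = 1/5
check: Δy/Fy = (-1872/625) / (-1872/125) = 1/5 ✓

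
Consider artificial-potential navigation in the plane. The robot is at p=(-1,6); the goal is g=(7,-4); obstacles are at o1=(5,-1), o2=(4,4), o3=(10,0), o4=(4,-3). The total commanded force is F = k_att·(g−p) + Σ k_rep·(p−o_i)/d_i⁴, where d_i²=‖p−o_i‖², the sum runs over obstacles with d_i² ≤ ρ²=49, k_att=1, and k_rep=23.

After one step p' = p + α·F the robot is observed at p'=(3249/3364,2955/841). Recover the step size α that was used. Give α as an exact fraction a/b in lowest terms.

F_att = 1·(g−p) = 1·(8,-10) = (8.0000,-10.0000)
o1: d²=85 > ρ²=49 → inactive
o2: d²=29 ≤ ρ²=49; F_rep = 23·(-5,2)/29² = (-0.1367,0.0547)
o3: d²=157 > ρ²=49 → inactive
o4: d²=106 > ρ²=49 → inactive
F = F_att + ΣF_rep = (7.8633,-9.9453)
Δp = p'−p = (1.9658,-2.4863); α = Δx/Fx = (6613/3364) / (6613/841) = 1/4
check: Δy/Fy = (-2091/841) / (-8364/841) = 1/4 ✓

α = 1/4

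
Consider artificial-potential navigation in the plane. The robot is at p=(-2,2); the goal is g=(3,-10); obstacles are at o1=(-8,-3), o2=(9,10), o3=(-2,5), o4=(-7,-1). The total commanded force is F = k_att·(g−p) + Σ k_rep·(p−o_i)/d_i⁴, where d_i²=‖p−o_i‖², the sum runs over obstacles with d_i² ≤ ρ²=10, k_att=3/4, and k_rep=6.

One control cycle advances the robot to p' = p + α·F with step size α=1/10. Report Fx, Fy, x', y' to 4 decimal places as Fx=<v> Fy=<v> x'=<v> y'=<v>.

Fx=3.7500 Fy=-9.2222 x'=-1.6250 y'=1.0778

F_att = 3/4·(g−p) = 3/4·(5,-12) = (3.7500,-9.0000)
o1: d²=61 > ρ²=10 → inactive
o2: d²=185 > ρ²=10 → inactive
o3: d²=9 ≤ ρ²=10; F_rep = 6·(0,-3)/9² = (0.0000,-0.2222)
o4: d²=34 > ρ²=10 → inactive
F = F_att + ΣF_rep = (3.7500,-9.2222)
p' = p + 1/10·F = (-1.6250,1.0778)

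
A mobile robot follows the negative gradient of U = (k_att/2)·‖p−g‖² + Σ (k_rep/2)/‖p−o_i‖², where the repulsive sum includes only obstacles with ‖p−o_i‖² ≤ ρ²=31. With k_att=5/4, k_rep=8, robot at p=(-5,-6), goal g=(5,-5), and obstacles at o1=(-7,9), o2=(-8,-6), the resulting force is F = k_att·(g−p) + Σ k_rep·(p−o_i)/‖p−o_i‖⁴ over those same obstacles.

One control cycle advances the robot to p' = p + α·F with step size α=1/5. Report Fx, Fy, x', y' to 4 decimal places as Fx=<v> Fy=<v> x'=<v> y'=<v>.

F_att = 5/4·(g−p) = 5/4·(10,1) = (12.5000,1.2500)
o1: d²=229 > ρ²=31 → inactive
o2: d²=9 ≤ ρ²=31; F_rep = 8·(3,0)/9² = (0.2963,0.0000)
F = F_att + ΣF_rep = (12.7963,1.2500)
p' = p + 1/5·F = (-2.4407,-5.7500)

Fx=12.7963 Fy=1.2500 x'=-2.4407 y'=-5.7500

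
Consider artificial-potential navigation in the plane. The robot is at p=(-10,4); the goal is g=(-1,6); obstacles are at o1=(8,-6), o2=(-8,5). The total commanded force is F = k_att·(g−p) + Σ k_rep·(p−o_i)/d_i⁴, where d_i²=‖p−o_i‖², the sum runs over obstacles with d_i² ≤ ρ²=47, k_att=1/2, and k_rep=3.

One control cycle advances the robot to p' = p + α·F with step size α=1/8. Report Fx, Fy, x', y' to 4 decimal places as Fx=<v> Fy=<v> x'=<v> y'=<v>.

F_att = 1/2·(g−p) = 1/2·(9,2) = (4.5000,1.0000)
o1: d²=424 > ρ²=47 → inactive
o2: d²=5 ≤ ρ²=47; F_rep = 3·(-2,-1)/5² = (-0.2400,-0.1200)
F = F_att + ΣF_rep = (4.2600,0.8800)
p' = p + 1/8·F = (-9.4675,4.1100)

Fx=4.2600 Fy=0.8800 x'=-9.4675 y'=4.1100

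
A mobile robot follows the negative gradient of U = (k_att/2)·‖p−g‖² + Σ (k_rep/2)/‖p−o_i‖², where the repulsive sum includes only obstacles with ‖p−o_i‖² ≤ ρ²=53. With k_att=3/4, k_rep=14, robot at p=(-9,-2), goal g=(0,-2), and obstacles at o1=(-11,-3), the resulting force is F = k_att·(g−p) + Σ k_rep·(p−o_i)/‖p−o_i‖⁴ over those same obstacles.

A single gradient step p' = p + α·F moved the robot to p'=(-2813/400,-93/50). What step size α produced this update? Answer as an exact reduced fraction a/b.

F_att = 3/4·(g−p) = 3/4·(9,0) = (6.7500,0.0000)
o1: d²=5 ≤ ρ²=53; F_rep = 14·(2,1)/5² = (1.1200,0.5600)
F = F_att + ΣF_rep = (7.8700,0.5600)
Δp = p'−p = (1.9675,0.1400); α = Δx/Fx = (787/400) / (787/100) = 1/4
check: Δy/Fy = (7/50) / (14/25) = 1/4 ✓

α = 1/4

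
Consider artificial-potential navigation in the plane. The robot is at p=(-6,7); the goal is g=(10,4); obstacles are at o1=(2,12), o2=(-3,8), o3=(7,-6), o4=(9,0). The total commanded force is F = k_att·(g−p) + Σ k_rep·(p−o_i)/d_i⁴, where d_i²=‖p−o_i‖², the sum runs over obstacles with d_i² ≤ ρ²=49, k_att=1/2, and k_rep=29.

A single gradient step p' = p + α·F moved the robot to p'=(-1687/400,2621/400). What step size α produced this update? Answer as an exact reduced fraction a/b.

F_att = 1/2·(g−p) = 1/2·(16,-3) = (8.0000,-1.5000)
o1: d²=89 > ρ²=49 → inactive
o2: d²=10 ≤ ρ²=49; F_rep = 29·(-3,-1)/10² = (-0.8700,-0.2900)
o3: d²=338 > ρ²=49 → inactive
o4: d²=274 > ρ²=49 → inactive
F = F_att + ΣF_rep = (7.1300,-1.7900)
Δp = p'−p = (1.7825,-0.4475); α = Δx/Fx = (713/400) / (713/100) = 1/4
check: Δy/Fy = (-179/400) / (-179/100) = 1/4 ✓

α = 1/4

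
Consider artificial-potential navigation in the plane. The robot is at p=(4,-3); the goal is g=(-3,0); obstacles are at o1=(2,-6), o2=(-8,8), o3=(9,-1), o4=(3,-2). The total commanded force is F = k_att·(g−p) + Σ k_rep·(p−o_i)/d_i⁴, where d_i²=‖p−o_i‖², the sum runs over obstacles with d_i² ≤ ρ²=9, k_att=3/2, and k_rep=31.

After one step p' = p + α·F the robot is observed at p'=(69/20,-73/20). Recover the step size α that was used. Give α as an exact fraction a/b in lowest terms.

F_att = 3/2·(g−p) = 3/2·(-7,3) = (-10.5000,4.5000)
o1: d²=13 > ρ²=9 → inactive
o2: d²=265 > ρ²=9 → inactive
o3: d²=29 > ρ²=9 → inactive
o4: d²=2 ≤ ρ²=9; F_rep = 31·(1,-1)/2² = (7.7500,-7.7500)
F = F_att + ΣF_rep = (-2.7500,-3.2500)
Δp = p'−p = (-0.5500,-0.6500); α = Δx/Fx = (-11/20) / (-11/4) = 1/5
check: Δy/Fy = (-13/20) / (-13/4) = 1/5 ✓

α = 1/5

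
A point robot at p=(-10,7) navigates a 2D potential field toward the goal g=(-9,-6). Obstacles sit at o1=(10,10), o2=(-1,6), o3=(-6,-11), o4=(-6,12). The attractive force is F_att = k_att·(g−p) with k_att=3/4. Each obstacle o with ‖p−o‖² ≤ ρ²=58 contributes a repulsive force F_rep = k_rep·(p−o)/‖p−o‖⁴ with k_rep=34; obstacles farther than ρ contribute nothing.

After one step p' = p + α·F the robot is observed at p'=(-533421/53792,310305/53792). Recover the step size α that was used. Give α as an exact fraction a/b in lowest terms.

F_att = 3/4·(g−p) = 3/4·(1,-13) = (0.7500,-9.7500)
o1: d²=409 > ρ²=58 → inactive
o2: d²=82 > ρ²=58 → inactive
o3: d²=340 > ρ²=58 → inactive
o4: d²=41 ≤ ρ²=58; F_rep = 34·(-4,-5)/41² = (-0.0809,-0.1011)
F = F_att + ΣF_rep = (0.6691,-9.8511)
Δp = p'−p = (0.0836,-1.2314); α = Δx/Fx = (4499/53792) / (4499/6724) = 1/8
check: Δy/Fy = (-66239/53792) / (-66239/6724) = 1/8 ✓

α = 1/8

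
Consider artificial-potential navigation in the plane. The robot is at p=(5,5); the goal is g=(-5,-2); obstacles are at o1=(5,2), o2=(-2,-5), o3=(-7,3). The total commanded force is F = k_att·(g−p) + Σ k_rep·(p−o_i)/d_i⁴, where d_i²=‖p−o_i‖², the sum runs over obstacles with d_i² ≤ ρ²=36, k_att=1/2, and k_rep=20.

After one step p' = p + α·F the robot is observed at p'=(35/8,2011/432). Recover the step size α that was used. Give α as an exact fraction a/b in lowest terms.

α = 1/8

F_att = 1/2·(g−p) = 1/2·(-10,-7) = (-5.0000,-3.5000)
o1: d²=9 ≤ ρ²=36; F_rep = 20·(0,3)/9² = (0.0000,0.7407)
o2: d²=149 > ρ²=36 → inactive
o3: d²=148 > ρ²=36 → inactive
F = F_att + ΣF_rep = (-5.0000,-2.7593)
Δp = p'−p = (-0.6250,-0.3449); α = Δx/Fx = (-5/8) / (-5) = 1/8
check: Δy/Fy = (-149/432) / (-149/54) = 1/8 ✓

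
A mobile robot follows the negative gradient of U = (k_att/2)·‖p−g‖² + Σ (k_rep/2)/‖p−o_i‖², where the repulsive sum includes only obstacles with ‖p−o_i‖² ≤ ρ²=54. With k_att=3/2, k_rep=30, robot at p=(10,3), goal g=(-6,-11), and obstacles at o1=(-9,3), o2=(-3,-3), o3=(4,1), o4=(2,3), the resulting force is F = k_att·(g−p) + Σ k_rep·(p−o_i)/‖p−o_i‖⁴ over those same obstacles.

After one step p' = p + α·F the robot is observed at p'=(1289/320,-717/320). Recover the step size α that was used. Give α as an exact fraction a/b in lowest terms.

F_att = 3/2·(g−p) = 3/2·(-16,-14) = (-24.0000,-21.0000)
o1: d²=361 > ρ²=54 → inactive
o2: d²=205 > ρ²=54 → inactive
o3: d²=40 ≤ ρ²=54; F_rep = 30·(6,2)/40² = (0.1125,0.0375)
o4: d²=64 > ρ²=54 → inactive
F = F_att + ΣF_rep = (-23.8875,-20.9625)
Δp = p'−p = (-5.9719,-5.2406); α = Δx/Fx = (-1911/320) / (-1911/80) = 1/4
check: Δy/Fy = (-1677/320) / (-1677/80) = 1/4 ✓

α = 1/4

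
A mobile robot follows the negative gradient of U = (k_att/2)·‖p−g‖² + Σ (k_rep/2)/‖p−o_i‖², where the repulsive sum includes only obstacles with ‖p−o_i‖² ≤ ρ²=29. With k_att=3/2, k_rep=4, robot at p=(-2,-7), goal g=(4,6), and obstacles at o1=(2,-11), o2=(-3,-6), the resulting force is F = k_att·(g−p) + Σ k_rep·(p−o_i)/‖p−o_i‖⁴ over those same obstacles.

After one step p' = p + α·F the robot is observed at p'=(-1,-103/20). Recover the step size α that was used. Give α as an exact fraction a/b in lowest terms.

F_att = 3/2·(g−p) = 3/2·(6,13) = (9.0000,19.5000)
o1: d²=32 > ρ²=29 → inactive
o2: d²=2 ≤ ρ²=29; F_rep = 4·(1,-1)/2² = (1.0000,-1.0000)
F = F_att + ΣF_rep = (10.0000,18.5000)
Δp = p'−p = (1.0000,1.8500); α = Δx/Fx = (1) / (10) = 1/10
check: Δy/Fy = (37/20) / (37/2) = 1/10 ✓

α = 1/10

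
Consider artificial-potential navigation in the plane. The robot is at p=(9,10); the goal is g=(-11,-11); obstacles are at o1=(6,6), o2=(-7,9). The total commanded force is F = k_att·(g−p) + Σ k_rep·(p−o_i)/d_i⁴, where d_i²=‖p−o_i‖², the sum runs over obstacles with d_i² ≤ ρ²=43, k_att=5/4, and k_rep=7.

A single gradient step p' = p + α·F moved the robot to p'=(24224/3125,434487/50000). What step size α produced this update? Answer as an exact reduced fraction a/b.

F_att = 5/4·(g−p) = 5/4·(-20,-21) = (-25.0000,-26.2500)
o1: d²=25 ≤ ρ²=43; F_rep = 7·(3,4)/25² = (0.0336,0.0448)
o2: d²=257 > ρ²=43 → inactive
F = F_att + ΣF_rep = (-24.9664,-26.2052)
Δp = p'−p = (-1.2483,-1.3103); α = Δx/Fx = (-3901/3125) / (-15604/625) = 1/20
check: Δy/Fy = (-65513/50000) / (-65513/2500) = 1/20 ✓

α = 1/20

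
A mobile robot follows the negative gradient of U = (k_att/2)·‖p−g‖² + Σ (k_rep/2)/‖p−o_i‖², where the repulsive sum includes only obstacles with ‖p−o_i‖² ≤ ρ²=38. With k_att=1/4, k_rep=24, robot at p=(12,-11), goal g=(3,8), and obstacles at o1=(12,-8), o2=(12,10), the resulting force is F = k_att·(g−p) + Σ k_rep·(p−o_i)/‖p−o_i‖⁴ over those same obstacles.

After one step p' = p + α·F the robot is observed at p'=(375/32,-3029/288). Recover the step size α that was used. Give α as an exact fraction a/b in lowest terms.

α = 1/8

F_att = 1/4·(g−p) = 1/4·(-9,19) = (-2.2500,4.7500)
o1: d²=9 ≤ ρ²=38; F_rep = 24·(0,-3)/9² = (0.0000,-0.8889)
o2: d²=441 > ρ²=38 → inactive
F = F_att + ΣF_rep = (-2.2500,3.8611)
Δp = p'−p = (-0.2812,0.4826); α = Δx/Fx = (-9/32) / (-9/4) = 1/8
check: Δy/Fy = (139/288) / (139/36) = 1/8 ✓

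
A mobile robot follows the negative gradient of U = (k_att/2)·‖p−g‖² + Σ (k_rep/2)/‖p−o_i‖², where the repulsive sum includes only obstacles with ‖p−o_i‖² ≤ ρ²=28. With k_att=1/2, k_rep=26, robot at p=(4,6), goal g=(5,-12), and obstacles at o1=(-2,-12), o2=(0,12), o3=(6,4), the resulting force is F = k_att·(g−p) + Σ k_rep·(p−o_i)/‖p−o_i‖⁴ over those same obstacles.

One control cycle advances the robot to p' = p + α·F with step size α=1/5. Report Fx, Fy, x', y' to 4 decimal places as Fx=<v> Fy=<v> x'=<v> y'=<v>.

Fx=-0.3125 Fy=-8.1875 x'=3.9375 y'=4.3625

F_att = 1/2·(g−p) = 1/2·(1,-18) = (0.5000,-9.0000)
o1: d²=360 > ρ²=28 → inactive
o2: d²=52 > ρ²=28 → inactive
o3: d²=8 ≤ ρ²=28; F_rep = 26·(-2,2)/8² = (-0.8125,0.8125)
F = F_att + ΣF_rep = (-0.3125,-8.1875)
p' = p + 1/5·F = (3.9375,4.3625)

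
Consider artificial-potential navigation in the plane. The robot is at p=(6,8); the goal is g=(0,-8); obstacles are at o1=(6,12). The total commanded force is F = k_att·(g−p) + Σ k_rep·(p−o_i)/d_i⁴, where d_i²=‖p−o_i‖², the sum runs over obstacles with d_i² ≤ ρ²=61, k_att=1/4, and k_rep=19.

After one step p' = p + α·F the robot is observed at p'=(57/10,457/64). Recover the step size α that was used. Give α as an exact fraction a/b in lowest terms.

F_att = 1/4·(g−p) = 1/4·(-6,-16) = (-1.5000,-4.0000)
o1: d²=16 ≤ ρ²=61; F_rep = 19·(0,-4)/16² = (0.0000,-0.2969)
F = F_att + ΣF_rep = (-1.5000,-4.2969)
Δp = p'−p = (-0.3000,-0.8594); α = Δx/Fx = (-3/10) / (-3/2) = 1/5
check: Δy/Fy = (-55/64) / (-275/64) = 1/5 ✓

α = 1/5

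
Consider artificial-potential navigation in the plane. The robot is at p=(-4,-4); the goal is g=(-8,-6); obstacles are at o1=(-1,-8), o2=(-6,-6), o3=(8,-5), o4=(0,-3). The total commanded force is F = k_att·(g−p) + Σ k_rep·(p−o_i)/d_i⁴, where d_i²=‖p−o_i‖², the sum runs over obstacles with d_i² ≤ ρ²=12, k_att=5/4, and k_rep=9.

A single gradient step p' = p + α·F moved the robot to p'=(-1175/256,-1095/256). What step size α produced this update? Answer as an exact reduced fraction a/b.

α = 1/8

F_att = 5/4·(g−p) = 5/4·(-4,-2) = (-5.0000,-2.5000)
o1: d²=25 > ρ²=12 → inactive
o2: d²=8 ≤ ρ²=12; F_rep = 9·(2,2)/8² = (0.2812,0.2812)
o3: d²=145 > ρ²=12 → inactive
o4: d²=17 > ρ²=12 → inactive
F = F_att + ΣF_rep = (-4.7188,-2.2188)
Δp = p'−p = (-0.5898,-0.2773); α = Δx/Fx = (-151/256) / (-151/32) = 1/8
check: Δy/Fy = (-71/256) / (-71/32) = 1/8 ✓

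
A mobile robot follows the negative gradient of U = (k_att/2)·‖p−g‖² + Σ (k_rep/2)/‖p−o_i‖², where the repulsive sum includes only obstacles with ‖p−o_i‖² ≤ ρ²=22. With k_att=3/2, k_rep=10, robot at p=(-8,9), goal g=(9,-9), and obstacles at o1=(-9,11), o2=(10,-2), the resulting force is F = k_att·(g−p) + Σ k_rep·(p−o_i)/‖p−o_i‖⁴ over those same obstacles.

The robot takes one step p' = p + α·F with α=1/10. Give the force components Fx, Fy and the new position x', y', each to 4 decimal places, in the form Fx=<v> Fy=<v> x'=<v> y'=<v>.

Fx=25.9000 Fy=-27.8000 x'=-5.4100 y'=6.2200

F_att = 3/2·(g−p) = 3/2·(17,-18) = (25.5000,-27.0000)
o1: d²=5 ≤ ρ²=22; F_rep = 10·(1,-2)/5² = (0.4000,-0.8000)
o2: d²=445 > ρ²=22 → inactive
F = F_att + ΣF_rep = (25.9000,-27.8000)
p' = p + 1/10·F = (-5.4100,6.2200)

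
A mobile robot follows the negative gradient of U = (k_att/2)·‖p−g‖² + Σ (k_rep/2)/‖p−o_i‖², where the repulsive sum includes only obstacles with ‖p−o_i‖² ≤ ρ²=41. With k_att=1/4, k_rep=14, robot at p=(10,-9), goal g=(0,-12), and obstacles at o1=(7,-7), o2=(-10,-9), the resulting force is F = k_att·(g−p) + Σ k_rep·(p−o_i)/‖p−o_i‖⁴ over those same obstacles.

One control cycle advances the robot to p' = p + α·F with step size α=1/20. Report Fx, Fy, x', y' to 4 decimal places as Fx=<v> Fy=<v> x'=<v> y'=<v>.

Fx=-2.2515 Fy=-0.9157 x'=9.8874 y'=-9.0458

F_att = 1/4·(g−p) = 1/4·(-10,-3) = (-2.5000,-0.7500)
o1: d²=13 ≤ ρ²=41; F_rep = 14·(3,-2)/13² = (0.2485,-0.1657)
o2: d²=400 > ρ²=41 → inactive
F = F_att + ΣF_rep = (-2.2515,-0.9157)
p' = p + 1/20·F = (9.8874,-9.0458)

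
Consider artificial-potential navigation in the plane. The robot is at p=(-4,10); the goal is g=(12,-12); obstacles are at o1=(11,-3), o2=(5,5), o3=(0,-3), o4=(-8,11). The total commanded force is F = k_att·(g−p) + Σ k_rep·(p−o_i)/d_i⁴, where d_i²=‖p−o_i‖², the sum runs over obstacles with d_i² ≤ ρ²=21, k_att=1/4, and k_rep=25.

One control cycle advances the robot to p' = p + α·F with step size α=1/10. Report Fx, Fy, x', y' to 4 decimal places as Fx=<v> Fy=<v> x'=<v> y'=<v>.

F_att = 1/4·(g−p) = 1/4·(16,-22) = (4.0000,-5.5000)
o1: d²=394 > ρ²=21 → inactive
o2: d²=106 > ρ²=21 → inactive
o3: d²=185 > ρ²=21 → inactive
o4: d²=17 ≤ ρ²=21; F_rep = 25·(4,-1)/17² = (0.3460,-0.0865)
F = F_att + ΣF_rep = (4.3460,-5.5865)
p' = p + 1/10·F = (-3.5654,9.4413)

Fx=4.3460 Fy=-5.5865 x'=-3.5654 y'=9.4413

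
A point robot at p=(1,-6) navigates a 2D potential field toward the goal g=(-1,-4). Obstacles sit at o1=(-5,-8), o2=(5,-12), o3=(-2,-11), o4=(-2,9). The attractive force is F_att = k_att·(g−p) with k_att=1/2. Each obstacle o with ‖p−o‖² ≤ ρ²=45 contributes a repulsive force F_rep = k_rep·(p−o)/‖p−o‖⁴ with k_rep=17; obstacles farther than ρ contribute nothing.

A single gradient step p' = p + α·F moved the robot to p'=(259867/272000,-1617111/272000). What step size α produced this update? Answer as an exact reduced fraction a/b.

F_att = 1/2·(g−p) = 1/2·(-2,2) = (-1.0000,1.0000)
o1: d²=40 ≤ ρ²=45; F_rep = 17·(6,2)/40² = (0.0638,0.0213)
o2: d²=52 > ρ²=45 → inactive
o3: d²=34 ≤ ρ²=45; F_rep = 17·(3,5)/34² = (0.0441,0.0735)
o4: d²=234 > ρ²=45 → inactive
F = F_att + ΣF_rep = (-0.8921,1.0948)
Δp = p'−p = (-0.0446,0.0547); α = Δx/Fx = (-12133/272000) / (-12133/13600) = 1/20
check: Δy/Fy = (14889/272000) / (14889/13600) = 1/20 ✓

α = 1/20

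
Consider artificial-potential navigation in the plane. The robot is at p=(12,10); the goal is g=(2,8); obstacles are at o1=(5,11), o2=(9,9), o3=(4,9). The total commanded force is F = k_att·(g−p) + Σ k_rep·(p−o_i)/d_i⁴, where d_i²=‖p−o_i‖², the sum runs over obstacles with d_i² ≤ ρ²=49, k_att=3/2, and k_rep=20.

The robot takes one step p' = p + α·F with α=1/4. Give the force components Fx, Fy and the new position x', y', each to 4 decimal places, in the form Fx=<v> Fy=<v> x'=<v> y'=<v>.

F_att = 3/2·(g−p) = 3/2·(-10,-2) = (-15.0000,-3.0000)
o1: d²=50 > ρ²=49 → inactive
o2: d²=10 ≤ ρ²=49; F_rep = 20·(3,1)/10² = (0.6000,0.2000)
o3: d²=65 > ρ²=49 → inactive
F = F_att + ΣF_rep = (-14.4000,-2.8000)
p' = p + 1/4·F = (8.4000,9.3000)

Fx=-14.4000 Fy=-2.8000 x'=8.4000 y'=9.3000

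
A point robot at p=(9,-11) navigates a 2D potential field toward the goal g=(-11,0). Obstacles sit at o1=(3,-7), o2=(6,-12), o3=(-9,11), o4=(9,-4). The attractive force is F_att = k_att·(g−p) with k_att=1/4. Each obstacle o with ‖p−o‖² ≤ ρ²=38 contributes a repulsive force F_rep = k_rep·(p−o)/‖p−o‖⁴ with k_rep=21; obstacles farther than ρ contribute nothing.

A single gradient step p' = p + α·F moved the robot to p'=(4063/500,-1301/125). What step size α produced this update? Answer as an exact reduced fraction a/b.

F_att = 1/4·(g−p) = 1/4·(-20,11) = (-5.0000,2.7500)
o1: d²=52 > ρ²=38 → inactive
o2: d²=10 ≤ ρ²=38; F_rep = 21·(3,1)/10² = (0.6300,0.2100)
o3: d²=808 > ρ²=38 → inactive
o4: d²=49 > ρ²=38 → inactive
F = F_att + ΣF_rep = (-4.3700,2.9600)
Δp = p'−p = (-0.8740,0.5920); α = Δx/Fx = (-437/500) / (-437/100) = 1/5
check: Δy/Fy = (74/125) / (74/25) = 1/5 ✓

α = 1/5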